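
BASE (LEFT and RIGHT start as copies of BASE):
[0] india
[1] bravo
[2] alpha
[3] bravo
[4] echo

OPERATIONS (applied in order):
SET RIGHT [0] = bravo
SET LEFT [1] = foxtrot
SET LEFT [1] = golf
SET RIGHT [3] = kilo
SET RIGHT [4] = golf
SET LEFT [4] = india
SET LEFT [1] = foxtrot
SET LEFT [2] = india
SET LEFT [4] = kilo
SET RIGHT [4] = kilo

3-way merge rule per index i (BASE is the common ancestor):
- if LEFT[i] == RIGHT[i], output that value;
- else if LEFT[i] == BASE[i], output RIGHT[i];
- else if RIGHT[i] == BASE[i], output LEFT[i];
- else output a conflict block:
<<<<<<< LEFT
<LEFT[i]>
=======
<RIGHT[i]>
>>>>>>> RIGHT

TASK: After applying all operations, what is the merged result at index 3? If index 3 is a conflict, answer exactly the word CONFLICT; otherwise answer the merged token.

Final LEFT:  [india, foxtrot, india, bravo, kilo]
Final RIGHT: [bravo, bravo, alpha, kilo, kilo]
i=0: L=india=BASE, R=bravo -> take RIGHT -> bravo
i=1: L=foxtrot, R=bravo=BASE -> take LEFT -> foxtrot
i=2: L=india, R=alpha=BASE -> take LEFT -> india
i=3: L=bravo=BASE, R=kilo -> take RIGHT -> kilo
i=4: L=kilo R=kilo -> agree -> kilo
Index 3 -> kilo

Answer: kilo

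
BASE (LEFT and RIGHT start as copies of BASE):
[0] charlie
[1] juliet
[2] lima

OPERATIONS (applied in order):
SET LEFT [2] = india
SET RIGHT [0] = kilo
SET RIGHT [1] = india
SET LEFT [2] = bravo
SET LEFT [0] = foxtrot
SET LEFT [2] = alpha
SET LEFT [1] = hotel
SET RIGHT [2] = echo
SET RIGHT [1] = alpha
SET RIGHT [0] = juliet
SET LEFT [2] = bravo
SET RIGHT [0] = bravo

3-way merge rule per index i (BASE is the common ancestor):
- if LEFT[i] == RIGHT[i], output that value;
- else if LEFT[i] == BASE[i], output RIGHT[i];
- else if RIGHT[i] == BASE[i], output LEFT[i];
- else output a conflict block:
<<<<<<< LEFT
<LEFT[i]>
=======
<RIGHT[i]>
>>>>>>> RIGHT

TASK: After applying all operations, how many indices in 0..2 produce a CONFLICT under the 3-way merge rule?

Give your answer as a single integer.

Final LEFT:  [foxtrot, hotel, bravo]
Final RIGHT: [bravo, alpha, echo]
i=0: BASE=charlie L=foxtrot R=bravo all differ -> CONFLICT
i=1: BASE=juliet L=hotel R=alpha all differ -> CONFLICT
i=2: BASE=lima L=bravo R=echo all differ -> CONFLICT
Conflict count: 3

Answer: 3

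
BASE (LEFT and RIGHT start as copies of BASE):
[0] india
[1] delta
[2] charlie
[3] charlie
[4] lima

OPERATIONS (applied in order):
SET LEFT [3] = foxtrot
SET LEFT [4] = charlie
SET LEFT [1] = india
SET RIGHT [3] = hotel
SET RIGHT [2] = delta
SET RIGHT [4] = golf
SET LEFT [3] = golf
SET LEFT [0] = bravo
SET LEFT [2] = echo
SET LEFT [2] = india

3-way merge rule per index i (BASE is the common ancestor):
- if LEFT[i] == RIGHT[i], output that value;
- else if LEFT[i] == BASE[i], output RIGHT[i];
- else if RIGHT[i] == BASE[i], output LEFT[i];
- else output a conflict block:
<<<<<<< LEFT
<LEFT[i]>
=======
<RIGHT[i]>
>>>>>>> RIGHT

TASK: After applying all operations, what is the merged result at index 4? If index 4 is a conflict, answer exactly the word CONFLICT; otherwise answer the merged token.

Answer: CONFLICT

Derivation:
Final LEFT:  [bravo, india, india, golf, charlie]
Final RIGHT: [india, delta, delta, hotel, golf]
i=0: L=bravo, R=india=BASE -> take LEFT -> bravo
i=1: L=india, R=delta=BASE -> take LEFT -> india
i=2: BASE=charlie L=india R=delta all differ -> CONFLICT
i=3: BASE=charlie L=golf R=hotel all differ -> CONFLICT
i=4: BASE=lima L=charlie R=golf all differ -> CONFLICT
Index 4 -> CONFLICT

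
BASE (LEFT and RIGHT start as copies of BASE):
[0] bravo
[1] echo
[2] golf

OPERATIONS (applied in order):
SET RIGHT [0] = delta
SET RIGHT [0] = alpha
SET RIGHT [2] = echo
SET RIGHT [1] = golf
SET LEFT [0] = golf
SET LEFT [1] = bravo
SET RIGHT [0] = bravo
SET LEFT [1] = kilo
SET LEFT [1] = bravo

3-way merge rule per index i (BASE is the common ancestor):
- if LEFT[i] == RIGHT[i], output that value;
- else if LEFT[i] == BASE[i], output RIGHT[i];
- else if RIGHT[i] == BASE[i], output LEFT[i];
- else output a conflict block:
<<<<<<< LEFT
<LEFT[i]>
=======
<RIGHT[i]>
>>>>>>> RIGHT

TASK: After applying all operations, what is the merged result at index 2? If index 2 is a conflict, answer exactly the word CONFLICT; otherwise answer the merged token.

Answer: echo

Derivation:
Final LEFT:  [golf, bravo, golf]
Final RIGHT: [bravo, golf, echo]
i=0: L=golf, R=bravo=BASE -> take LEFT -> golf
i=1: BASE=echo L=bravo R=golf all differ -> CONFLICT
i=2: L=golf=BASE, R=echo -> take RIGHT -> echo
Index 2 -> echo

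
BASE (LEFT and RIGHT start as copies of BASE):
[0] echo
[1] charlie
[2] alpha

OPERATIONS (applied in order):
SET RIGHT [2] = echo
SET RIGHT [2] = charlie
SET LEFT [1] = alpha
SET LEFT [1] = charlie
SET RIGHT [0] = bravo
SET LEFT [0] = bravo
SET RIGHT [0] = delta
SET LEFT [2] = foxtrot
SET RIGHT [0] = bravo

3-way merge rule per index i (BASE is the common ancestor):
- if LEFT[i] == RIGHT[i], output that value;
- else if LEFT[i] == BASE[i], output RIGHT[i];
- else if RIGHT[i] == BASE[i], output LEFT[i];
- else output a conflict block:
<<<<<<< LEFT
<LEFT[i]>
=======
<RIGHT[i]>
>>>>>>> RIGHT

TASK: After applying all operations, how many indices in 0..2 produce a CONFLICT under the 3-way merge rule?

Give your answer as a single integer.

Final LEFT:  [bravo, charlie, foxtrot]
Final RIGHT: [bravo, charlie, charlie]
i=0: L=bravo R=bravo -> agree -> bravo
i=1: L=charlie R=charlie -> agree -> charlie
i=2: BASE=alpha L=foxtrot R=charlie all differ -> CONFLICT
Conflict count: 1

Answer: 1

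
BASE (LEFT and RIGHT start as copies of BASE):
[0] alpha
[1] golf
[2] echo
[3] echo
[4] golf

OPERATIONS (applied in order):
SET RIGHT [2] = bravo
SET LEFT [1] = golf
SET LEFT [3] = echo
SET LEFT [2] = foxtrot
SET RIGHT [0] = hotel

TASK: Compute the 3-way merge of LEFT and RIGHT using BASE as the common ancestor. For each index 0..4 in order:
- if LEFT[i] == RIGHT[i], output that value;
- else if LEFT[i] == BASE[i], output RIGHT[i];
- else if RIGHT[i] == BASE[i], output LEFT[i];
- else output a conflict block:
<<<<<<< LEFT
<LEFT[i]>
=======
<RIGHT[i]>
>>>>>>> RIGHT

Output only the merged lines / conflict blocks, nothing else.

Final LEFT:  [alpha, golf, foxtrot, echo, golf]
Final RIGHT: [hotel, golf, bravo, echo, golf]
i=0: L=alpha=BASE, R=hotel -> take RIGHT -> hotel
i=1: L=golf R=golf -> agree -> golf
i=2: BASE=echo L=foxtrot R=bravo all differ -> CONFLICT
i=3: L=echo R=echo -> agree -> echo
i=4: L=golf R=golf -> agree -> golf

Answer: hotel
golf
<<<<<<< LEFT
foxtrot
=======
bravo
>>>>>>> RIGHT
echo
golf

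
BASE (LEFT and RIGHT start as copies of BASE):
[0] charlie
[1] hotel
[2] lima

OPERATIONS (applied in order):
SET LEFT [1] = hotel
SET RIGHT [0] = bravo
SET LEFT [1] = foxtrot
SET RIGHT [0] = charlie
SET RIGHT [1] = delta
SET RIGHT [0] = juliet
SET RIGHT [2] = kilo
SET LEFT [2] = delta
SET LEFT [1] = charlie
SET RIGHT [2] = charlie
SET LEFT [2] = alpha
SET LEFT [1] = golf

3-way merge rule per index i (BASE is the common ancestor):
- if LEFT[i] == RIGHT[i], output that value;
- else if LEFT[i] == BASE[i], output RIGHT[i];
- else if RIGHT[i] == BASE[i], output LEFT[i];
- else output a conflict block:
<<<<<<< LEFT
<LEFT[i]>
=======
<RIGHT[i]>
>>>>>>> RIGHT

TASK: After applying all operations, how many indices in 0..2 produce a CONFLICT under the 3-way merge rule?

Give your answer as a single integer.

Final LEFT:  [charlie, golf, alpha]
Final RIGHT: [juliet, delta, charlie]
i=0: L=charlie=BASE, R=juliet -> take RIGHT -> juliet
i=1: BASE=hotel L=golf R=delta all differ -> CONFLICT
i=2: BASE=lima L=alpha R=charlie all differ -> CONFLICT
Conflict count: 2

Answer: 2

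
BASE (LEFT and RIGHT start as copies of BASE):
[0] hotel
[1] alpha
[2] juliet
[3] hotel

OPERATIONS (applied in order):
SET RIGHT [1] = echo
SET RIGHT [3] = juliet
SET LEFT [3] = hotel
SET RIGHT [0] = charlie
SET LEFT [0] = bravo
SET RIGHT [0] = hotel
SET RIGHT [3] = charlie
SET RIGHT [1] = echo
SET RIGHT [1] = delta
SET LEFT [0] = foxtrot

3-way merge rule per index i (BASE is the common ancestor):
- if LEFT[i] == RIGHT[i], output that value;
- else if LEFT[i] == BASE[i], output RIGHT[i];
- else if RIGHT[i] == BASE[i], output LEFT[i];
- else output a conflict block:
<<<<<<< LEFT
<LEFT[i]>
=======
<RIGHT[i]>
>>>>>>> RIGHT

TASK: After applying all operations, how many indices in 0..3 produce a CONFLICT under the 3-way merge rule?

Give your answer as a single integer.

Final LEFT:  [foxtrot, alpha, juliet, hotel]
Final RIGHT: [hotel, delta, juliet, charlie]
i=0: L=foxtrot, R=hotel=BASE -> take LEFT -> foxtrot
i=1: L=alpha=BASE, R=delta -> take RIGHT -> delta
i=2: L=juliet R=juliet -> agree -> juliet
i=3: L=hotel=BASE, R=charlie -> take RIGHT -> charlie
Conflict count: 0

Answer: 0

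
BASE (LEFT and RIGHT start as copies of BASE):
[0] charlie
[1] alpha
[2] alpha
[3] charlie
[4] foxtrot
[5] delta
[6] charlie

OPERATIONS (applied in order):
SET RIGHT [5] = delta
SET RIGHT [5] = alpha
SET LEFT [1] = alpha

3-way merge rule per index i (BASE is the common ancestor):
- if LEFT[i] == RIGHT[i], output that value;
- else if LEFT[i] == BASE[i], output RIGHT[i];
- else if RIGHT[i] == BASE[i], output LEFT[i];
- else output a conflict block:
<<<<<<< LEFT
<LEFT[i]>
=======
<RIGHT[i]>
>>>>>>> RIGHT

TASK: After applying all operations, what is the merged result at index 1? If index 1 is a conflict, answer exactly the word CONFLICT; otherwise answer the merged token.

Final LEFT:  [charlie, alpha, alpha, charlie, foxtrot, delta, charlie]
Final RIGHT: [charlie, alpha, alpha, charlie, foxtrot, alpha, charlie]
i=0: L=charlie R=charlie -> agree -> charlie
i=1: L=alpha R=alpha -> agree -> alpha
i=2: L=alpha R=alpha -> agree -> alpha
i=3: L=charlie R=charlie -> agree -> charlie
i=4: L=foxtrot R=foxtrot -> agree -> foxtrot
i=5: L=delta=BASE, R=alpha -> take RIGHT -> alpha
i=6: L=charlie R=charlie -> agree -> charlie
Index 1 -> alpha

Answer: alpha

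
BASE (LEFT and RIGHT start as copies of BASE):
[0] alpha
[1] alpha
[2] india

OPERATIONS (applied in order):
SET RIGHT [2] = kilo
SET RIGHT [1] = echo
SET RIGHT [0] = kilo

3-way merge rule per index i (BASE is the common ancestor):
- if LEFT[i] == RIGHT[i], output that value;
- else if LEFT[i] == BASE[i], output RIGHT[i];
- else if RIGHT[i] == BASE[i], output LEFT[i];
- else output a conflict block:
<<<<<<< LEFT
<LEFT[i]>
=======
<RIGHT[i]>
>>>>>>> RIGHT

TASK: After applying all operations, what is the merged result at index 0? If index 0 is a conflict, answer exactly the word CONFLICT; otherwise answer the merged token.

Answer: kilo

Derivation:
Final LEFT:  [alpha, alpha, india]
Final RIGHT: [kilo, echo, kilo]
i=0: L=alpha=BASE, R=kilo -> take RIGHT -> kilo
i=1: L=alpha=BASE, R=echo -> take RIGHT -> echo
i=2: L=india=BASE, R=kilo -> take RIGHT -> kilo
Index 0 -> kilo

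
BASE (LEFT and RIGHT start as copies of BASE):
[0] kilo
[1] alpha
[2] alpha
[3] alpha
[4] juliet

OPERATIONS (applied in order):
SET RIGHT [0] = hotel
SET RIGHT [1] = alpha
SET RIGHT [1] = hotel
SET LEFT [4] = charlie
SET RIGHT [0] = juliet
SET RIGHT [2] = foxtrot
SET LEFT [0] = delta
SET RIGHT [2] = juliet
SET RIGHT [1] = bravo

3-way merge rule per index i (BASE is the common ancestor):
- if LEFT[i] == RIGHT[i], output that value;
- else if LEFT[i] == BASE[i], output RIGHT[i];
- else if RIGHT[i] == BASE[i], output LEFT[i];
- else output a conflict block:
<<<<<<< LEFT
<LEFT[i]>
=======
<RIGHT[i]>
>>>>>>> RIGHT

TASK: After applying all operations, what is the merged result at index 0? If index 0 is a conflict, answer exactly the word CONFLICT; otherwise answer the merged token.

Final LEFT:  [delta, alpha, alpha, alpha, charlie]
Final RIGHT: [juliet, bravo, juliet, alpha, juliet]
i=0: BASE=kilo L=delta R=juliet all differ -> CONFLICT
i=1: L=alpha=BASE, R=bravo -> take RIGHT -> bravo
i=2: L=alpha=BASE, R=juliet -> take RIGHT -> juliet
i=3: L=alpha R=alpha -> agree -> alpha
i=4: L=charlie, R=juliet=BASE -> take LEFT -> charlie
Index 0 -> CONFLICT

Answer: CONFLICT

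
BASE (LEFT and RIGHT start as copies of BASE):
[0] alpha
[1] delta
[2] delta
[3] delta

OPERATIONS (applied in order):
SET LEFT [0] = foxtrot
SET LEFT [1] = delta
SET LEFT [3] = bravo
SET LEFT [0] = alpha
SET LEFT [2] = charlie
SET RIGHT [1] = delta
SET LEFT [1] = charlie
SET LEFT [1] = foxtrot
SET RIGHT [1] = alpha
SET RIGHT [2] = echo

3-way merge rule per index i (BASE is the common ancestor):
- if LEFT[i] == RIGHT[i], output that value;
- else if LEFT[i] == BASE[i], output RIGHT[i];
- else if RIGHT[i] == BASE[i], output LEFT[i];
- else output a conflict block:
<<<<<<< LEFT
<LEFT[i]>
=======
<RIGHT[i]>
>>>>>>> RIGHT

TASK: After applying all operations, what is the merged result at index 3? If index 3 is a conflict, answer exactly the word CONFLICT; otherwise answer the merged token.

Final LEFT:  [alpha, foxtrot, charlie, bravo]
Final RIGHT: [alpha, alpha, echo, delta]
i=0: L=alpha R=alpha -> agree -> alpha
i=1: BASE=delta L=foxtrot R=alpha all differ -> CONFLICT
i=2: BASE=delta L=charlie R=echo all differ -> CONFLICT
i=3: L=bravo, R=delta=BASE -> take LEFT -> bravo
Index 3 -> bravo

Answer: bravo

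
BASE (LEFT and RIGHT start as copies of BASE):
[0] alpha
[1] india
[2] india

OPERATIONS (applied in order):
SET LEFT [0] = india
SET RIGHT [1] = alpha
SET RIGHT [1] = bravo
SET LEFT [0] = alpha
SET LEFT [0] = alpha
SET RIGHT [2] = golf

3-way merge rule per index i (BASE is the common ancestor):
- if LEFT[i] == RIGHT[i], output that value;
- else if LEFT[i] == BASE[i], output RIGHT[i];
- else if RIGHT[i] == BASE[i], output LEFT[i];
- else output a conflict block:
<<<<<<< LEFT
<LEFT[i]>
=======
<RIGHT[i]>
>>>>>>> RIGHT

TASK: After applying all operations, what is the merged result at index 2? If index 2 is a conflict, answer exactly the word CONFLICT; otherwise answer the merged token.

Answer: golf

Derivation:
Final LEFT:  [alpha, india, india]
Final RIGHT: [alpha, bravo, golf]
i=0: L=alpha R=alpha -> agree -> alpha
i=1: L=india=BASE, R=bravo -> take RIGHT -> bravo
i=2: L=india=BASE, R=golf -> take RIGHT -> golf
Index 2 -> golf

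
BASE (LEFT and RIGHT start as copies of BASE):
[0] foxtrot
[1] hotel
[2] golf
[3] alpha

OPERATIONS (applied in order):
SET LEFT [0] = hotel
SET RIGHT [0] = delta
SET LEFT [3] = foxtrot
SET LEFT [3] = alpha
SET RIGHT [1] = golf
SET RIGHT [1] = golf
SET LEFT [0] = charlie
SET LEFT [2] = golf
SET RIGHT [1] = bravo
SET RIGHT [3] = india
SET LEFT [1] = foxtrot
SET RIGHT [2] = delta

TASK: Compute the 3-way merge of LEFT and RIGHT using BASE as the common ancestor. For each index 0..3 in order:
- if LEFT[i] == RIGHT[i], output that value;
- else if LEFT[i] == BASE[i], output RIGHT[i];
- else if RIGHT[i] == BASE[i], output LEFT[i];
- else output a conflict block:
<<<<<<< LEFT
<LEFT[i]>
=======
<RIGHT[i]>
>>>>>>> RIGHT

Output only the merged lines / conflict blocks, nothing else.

Final LEFT:  [charlie, foxtrot, golf, alpha]
Final RIGHT: [delta, bravo, delta, india]
i=0: BASE=foxtrot L=charlie R=delta all differ -> CONFLICT
i=1: BASE=hotel L=foxtrot R=bravo all differ -> CONFLICT
i=2: L=golf=BASE, R=delta -> take RIGHT -> delta
i=3: L=alpha=BASE, R=india -> take RIGHT -> india

Answer: <<<<<<< LEFT
charlie
=======
delta
>>>>>>> RIGHT
<<<<<<< LEFT
foxtrot
=======
bravo
>>>>>>> RIGHT
delta
india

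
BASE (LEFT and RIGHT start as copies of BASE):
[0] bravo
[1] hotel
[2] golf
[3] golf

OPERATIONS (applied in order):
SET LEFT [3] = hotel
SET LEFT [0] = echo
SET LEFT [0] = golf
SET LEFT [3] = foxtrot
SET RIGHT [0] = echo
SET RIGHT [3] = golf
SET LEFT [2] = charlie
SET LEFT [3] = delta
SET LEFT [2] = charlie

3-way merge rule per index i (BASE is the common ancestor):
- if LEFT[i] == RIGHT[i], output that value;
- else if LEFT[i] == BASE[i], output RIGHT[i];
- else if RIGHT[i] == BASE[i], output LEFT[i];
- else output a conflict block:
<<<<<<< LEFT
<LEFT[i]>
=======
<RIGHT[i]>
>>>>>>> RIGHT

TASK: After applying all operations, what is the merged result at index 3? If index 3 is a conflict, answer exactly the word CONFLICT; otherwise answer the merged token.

Final LEFT:  [golf, hotel, charlie, delta]
Final RIGHT: [echo, hotel, golf, golf]
i=0: BASE=bravo L=golf R=echo all differ -> CONFLICT
i=1: L=hotel R=hotel -> agree -> hotel
i=2: L=charlie, R=golf=BASE -> take LEFT -> charlie
i=3: L=delta, R=golf=BASE -> take LEFT -> delta
Index 3 -> delta

Answer: delta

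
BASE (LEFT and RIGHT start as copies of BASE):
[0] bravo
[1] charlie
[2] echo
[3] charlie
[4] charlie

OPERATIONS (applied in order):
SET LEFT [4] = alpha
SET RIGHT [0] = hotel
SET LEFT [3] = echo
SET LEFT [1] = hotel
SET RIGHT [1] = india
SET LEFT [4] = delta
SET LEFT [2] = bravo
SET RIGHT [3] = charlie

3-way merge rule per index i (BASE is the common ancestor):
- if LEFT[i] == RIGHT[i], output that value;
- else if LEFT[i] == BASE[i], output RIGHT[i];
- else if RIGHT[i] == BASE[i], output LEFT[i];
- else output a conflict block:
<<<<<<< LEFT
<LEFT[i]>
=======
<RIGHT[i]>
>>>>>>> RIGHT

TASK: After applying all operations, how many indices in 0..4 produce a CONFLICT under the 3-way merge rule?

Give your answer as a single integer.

Final LEFT:  [bravo, hotel, bravo, echo, delta]
Final RIGHT: [hotel, india, echo, charlie, charlie]
i=0: L=bravo=BASE, R=hotel -> take RIGHT -> hotel
i=1: BASE=charlie L=hotel R=india all differ -> CONFLICT
i=2: L=bravo, R=echo=BASE -> take LEFT -> bravo
i=3: L=echo, R=charlie=BASE -> take LEFT -> echo
i=4: L=delta, R=charlie=BASE -> take LEFT -> delta
Conflict count: 1

Answer: 1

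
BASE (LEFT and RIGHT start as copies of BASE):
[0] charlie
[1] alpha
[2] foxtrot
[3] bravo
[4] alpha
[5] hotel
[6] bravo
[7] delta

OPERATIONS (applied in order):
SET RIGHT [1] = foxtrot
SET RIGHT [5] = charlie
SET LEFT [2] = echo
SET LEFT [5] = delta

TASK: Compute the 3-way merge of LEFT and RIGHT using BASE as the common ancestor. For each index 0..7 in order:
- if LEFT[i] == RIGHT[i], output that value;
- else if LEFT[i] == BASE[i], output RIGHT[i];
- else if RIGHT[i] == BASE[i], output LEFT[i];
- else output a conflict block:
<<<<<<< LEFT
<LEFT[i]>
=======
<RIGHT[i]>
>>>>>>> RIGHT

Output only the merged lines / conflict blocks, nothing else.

Answer: charlie
foxtrot
echo
bravo
alpha
<<<<<<< LEFT
delta
=======
charlie
>>>>>>> RIGHT
bravo
delta

Derivation:
Final LEFT:  [charlie, alpha, echo, bravo, alpha, delta, bravo, delta]
Final RIGHT: [charlie, foxtrot, foxtrot, bravo, alpha, charlie, bravo, delta]
i=0: L=charlie R=charlie -> agree -> charlie
i=1: L=alpha=BASE, R=foxtrot -> take RIGHT -> foxtrot
i=2: L=echo, R=foxtrot=BASE -> take LEFT -> echo
i=3: L=bravo R=bravo -> agree -> bravo
i=4: L=alpha R=alpha -> agree -> alpha
i=5: BASE=hotel L=delta R=charlie all differ -> CONFLICT
i=6: L=bravo R=bravo -> agree -> bravo
i=7: L=delta R=delta -> agree -> delta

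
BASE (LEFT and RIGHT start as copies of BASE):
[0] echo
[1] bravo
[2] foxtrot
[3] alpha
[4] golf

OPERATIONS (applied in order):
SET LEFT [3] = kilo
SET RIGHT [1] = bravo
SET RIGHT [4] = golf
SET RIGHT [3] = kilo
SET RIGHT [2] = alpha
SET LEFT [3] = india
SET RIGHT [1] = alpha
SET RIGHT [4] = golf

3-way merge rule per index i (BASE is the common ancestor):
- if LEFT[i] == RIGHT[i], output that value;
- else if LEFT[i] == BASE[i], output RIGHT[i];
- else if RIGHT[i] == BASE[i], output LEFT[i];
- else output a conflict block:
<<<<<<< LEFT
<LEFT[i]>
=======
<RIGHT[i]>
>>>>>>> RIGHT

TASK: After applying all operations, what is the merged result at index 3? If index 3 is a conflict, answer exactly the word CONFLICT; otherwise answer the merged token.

Final LEFT:  [echo, bravo, foxtrot, india, golf]
Final RIGHT: [echo, alpha, alpha, kilo, golf]
i=0: L=echo R=echo -> agree -> echo
i=1: L=bravo=BASE, R=alpha -> take RIGHT -> alpha
i=2: L=foxtrot=BASE, R=alpha -> take RIGHT -> alpha
i=3: BASE=alpha L=india R=kilo all differ -> CONFLICT
i=4: L=golf R=golf -> agree -> golf
Index 3 -> CONFLICT

Answer: CONFLICT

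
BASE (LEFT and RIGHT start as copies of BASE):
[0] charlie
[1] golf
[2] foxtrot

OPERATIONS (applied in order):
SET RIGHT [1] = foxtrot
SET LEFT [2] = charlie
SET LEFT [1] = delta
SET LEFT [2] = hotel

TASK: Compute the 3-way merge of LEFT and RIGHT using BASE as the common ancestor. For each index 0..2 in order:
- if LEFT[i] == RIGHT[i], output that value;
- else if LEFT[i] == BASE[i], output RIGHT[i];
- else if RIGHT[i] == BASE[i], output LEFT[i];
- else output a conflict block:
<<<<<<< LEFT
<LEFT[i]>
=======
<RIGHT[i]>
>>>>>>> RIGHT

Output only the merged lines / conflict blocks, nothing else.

Answer: charlie
<<<<<<< LEFT
delta
=======
foxtrot
>>>>>>> RIGHT
hotel

Derivation:
Final LEFT:  [charlie, delta, hotel]
Final RIGHT: [charlie, foxtrot, foxtrot]
i=0: L=charlie R=charlie -> agree -> charlie
i=1: BASE=golf L=delta R=foxtrot all differ -> CONFLICT
i=2: L=hotel, R=foxtrot=BASE -> take LEFT -> hotel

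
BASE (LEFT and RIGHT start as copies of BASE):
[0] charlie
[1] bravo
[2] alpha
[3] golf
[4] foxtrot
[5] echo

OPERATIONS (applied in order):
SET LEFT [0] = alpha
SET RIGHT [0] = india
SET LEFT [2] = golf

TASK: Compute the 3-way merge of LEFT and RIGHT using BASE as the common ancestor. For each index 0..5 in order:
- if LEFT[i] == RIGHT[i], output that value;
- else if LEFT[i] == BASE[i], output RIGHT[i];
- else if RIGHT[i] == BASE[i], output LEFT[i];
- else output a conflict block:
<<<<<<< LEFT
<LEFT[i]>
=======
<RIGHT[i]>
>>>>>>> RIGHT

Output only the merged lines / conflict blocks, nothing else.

Final LEFT:  [alpha, bravo, golf, golf, foxtrot, echo]
Final RIGHT: [india, bravo, alpha, golf, foxtrot, echo]
i=0: BASE=charlie L=alpha R=india all differ -> CONFLICT
i=1: L=bravo R=bravo -> agree -> bravo
i=2: L=golf, R=alpha=BASE -> take LEFT -> golf
i=3: L=golf R=golf -> agree -> golf
i=4: L=foxtrot R=foxtrot -> agree -> foxtrot
i=5: L=echo R=echo -> agree -> echo

Answer: <<<<<<< LEFT
alpha
=======
india
>>>>>>> RIGHT
bravo
golf
golf
foxtrot
echo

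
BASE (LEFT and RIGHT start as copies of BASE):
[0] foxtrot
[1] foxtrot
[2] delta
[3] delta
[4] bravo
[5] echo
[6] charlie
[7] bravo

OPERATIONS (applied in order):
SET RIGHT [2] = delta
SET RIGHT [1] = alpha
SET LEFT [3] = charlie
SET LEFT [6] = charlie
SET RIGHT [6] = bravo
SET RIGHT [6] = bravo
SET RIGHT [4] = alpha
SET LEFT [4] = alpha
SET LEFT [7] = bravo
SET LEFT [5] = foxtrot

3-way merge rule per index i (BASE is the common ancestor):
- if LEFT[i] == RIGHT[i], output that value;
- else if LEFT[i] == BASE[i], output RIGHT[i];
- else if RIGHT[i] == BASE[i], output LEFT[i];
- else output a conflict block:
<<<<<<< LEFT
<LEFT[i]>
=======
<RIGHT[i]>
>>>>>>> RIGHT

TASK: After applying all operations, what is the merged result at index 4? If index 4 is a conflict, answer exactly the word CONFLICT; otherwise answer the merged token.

Answer: alpha

Derivation:
Final LEFT:  [foxtrot, foxtrot, delta, charlie, alpha, foxtrot, charlie, bravo]
Final RIGHT: [foxtrot, alpha, delta, delta, alpha, echo, bravo, bravo]
i=0: L=foxtrot R=foxtrot -> agree -> foxtrot
i=1: L=foxtrot=BASE, R=alpha -> take RIGHT -> alpha
i=2: L=delta R=delta -> agree -> delta
i=3: L=charlie, R=delta=BASE -> take LEFT -> charlie
i=4: L=alpha R=alpha -> agree -> alpha
i=5: L=foxtrot, R=echo=BASE -> take LEFT -> foxtrot
i=6: L=charlie=BASE, R=bravo -> take RIGHT -> bravo
i=7: L=bravo R=bravo -> agree -> bravo
Index 4 -> alpha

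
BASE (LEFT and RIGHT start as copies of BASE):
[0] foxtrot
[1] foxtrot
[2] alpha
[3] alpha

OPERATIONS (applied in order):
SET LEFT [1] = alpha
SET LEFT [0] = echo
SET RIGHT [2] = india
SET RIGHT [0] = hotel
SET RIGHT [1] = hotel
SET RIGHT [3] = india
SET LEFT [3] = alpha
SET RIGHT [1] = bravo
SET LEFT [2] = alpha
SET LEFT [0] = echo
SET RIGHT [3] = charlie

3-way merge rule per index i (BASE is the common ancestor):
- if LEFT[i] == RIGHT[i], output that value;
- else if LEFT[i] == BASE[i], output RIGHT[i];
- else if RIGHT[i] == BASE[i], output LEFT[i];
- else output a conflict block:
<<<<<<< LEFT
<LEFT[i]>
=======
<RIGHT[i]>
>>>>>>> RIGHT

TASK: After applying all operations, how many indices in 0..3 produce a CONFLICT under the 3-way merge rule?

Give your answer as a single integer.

Answer: 2

Derivation:
Final LEFT:  [echo, alpha, alpha, alpha]
Final RIGHT: [hotel, bravo, india, charlie]
i=0: BASE=foxtrot L=echo R=hotel all differ -> CONFLICT
i=1: BASE=foxtrot L=alpha R=bravo all differ -> CONFLICT
i=2: L=alpha=BASE, R=india -> take RIGHT -> india
i=3: L=alpha=BASE, R=charlie -> take RIGHT -> charlie
Conflict count: 2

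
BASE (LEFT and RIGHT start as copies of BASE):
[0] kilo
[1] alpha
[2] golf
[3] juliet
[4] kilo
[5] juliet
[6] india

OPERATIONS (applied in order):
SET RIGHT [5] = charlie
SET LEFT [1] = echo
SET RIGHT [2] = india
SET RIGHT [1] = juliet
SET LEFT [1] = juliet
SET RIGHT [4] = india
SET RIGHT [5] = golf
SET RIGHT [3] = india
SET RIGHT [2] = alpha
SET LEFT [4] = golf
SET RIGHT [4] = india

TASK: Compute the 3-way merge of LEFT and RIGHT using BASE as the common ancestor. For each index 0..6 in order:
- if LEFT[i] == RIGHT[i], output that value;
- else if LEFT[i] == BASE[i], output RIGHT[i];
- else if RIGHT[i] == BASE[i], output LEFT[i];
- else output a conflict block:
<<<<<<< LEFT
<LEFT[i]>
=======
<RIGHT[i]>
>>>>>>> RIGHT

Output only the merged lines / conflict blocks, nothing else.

Final LEFT:  [kilo, juliet, golf, juliet, golf, juliet, india]
Final RIGHT: [kilo, juliet, alpha, india, india, golf, india]
i=0: L=kilo R=kilo -> agree -> kilo
i=1: L=juliet R=juliet -> agree -> juliet
i=2: L=golf=BASE, R=alpha -> take RIGHT -> alpha
i=3: L=juliet=BASE, R=india -> take RIGHT -> india
i=4: BASE=kilo L=golf R=india all differ -> CONFLICT
i=5: L=juliet=BASE, R=golf -> take RIGHT -> golf
i=6: L=india R=india -> agree -> india

Answer: kilo
juliet
alpha
india
<<<<<<< LEFT
golf
=======
india
>>>>>>> RIGHT
golf
india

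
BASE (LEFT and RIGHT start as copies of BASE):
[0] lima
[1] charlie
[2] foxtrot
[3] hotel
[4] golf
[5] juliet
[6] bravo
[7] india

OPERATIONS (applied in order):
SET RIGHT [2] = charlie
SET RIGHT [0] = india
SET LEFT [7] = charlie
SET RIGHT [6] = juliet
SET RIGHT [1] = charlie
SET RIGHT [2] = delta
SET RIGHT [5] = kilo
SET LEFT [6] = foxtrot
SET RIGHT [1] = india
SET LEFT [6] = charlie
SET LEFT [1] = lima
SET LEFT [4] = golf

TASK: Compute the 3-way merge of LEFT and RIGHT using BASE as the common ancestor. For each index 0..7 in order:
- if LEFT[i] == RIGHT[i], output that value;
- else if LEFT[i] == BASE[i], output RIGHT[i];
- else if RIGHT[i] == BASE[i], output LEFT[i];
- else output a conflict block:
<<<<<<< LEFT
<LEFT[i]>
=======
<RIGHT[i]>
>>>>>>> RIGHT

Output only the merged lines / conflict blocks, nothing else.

Answer: india
<<<<<<< LEFT
lima
=======
india
>>>>>>> RIGHT
delta
hotel
golf
kilo
<<<<<<< LEFT
charlie
=======
juliet
>>>>>>> RIGHT
charlie

Derivation:
Final LEFT:  [lima, lima, foxtrot, hotel, golf, juliet, charlie, charlie]
Final RIGHT: [india, india, delta, hotel, golf, kilo, juliet, india]
i=0: L=lima=BASE, R=india -> take RIGHT -> india
i=1: BASE=charlie L=lima R=india all differ -> CONFLICT
i=2: L=foxtrot=BASE, R=delta -> take RIGHT -> delta
i=3: L=hotel R=hotel -> agree -> hotel
i=4: L=golf R=golf -> agree -> golf
i=5: L=juliet=BASE, R=kilo -> take RIGHT -> kilo
i=6: BASE=bravo L=charlie R=juliet all differ -> CONFLICT
i=7: L=charlie, R=india=BASE -> take LEFT -> charlie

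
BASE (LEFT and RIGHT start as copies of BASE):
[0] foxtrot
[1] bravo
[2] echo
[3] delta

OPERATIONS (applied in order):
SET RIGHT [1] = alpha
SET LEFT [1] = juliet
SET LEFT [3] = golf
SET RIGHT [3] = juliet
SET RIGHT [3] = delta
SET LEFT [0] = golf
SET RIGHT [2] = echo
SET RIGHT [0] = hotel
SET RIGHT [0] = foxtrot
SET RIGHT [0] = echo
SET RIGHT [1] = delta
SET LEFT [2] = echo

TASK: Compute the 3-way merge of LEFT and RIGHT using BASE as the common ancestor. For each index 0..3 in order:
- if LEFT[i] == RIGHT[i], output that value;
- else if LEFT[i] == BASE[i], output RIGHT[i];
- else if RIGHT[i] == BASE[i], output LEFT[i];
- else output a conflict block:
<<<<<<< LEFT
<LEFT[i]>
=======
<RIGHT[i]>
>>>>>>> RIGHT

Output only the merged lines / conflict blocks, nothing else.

Answer: <<<<<<< LEFT
golf
=======
echo
>>>>>>> RIGHT
<<<<<<< LEFT
juliet
=======
delta
>>>>>>> RIGHT
echo
golf

Derivation:
Final LEFT:  [golf, juliet, echo, golf]
Final RIGHT: [echo, delta, echo, delta]
i=0: BASE=foxtrot L=golf R=echo all differ -> CONFLICT
i=1: BASE=bravo L=juliet R=delta all differ -> CONFLICT
i=2: L=echo R=echo -> agree -> echo
i=3: L=golf, R=delta=BASE -> take LEFT -> golf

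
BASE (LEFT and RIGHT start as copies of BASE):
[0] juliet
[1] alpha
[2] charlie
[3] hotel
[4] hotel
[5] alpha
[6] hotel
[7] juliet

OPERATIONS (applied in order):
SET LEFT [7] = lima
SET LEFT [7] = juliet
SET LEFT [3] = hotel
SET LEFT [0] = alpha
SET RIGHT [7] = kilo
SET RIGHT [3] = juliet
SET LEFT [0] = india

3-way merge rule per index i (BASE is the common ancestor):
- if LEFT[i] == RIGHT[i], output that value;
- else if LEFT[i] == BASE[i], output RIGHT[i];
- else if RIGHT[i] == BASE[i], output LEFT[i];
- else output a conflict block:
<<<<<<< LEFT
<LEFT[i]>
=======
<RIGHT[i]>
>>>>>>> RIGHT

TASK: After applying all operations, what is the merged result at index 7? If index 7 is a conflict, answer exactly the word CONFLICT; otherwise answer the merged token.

Final LEFT:  [india, alpha, charlie, hotel, hotel, alpha, hotel, juliet]
Final RIGHT: [juliet, alpha, charlie, juliet, hotel, alpha, hotel, kilo]
i=0: L=india, R=juliet=BASE -> take LEFT -> india
i=1: L=alpha R=alpha -> agree -> alpha
i=2: L=charlie R=charlie -> agree -> charlie
i=3: L=hotel=BASE, R=juliet -> take RIGHT -> juliet
i=4: L=hotel R=hotel -> agree -> hotel
i=5: L=alpha R=alpha -> agree -> alpha
i=6: L=hotel R=hotel -> agree -> hotel
i=7: L=juliet=BASE, R=kilo -> take RIGHT -> kilo
Index 7 -> kilo

Answer: kilo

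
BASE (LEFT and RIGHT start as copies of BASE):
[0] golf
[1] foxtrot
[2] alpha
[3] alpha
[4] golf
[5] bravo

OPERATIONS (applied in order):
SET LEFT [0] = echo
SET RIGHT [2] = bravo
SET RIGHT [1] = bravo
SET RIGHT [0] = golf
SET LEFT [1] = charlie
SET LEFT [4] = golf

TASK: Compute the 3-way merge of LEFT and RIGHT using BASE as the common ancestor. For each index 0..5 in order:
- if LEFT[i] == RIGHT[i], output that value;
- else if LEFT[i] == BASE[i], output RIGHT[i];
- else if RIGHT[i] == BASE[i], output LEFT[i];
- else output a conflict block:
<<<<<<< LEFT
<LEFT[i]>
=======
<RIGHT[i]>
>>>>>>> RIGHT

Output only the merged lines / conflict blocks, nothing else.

Final LEFT:  [echo, charlie, alpha, alpha, golf, bravo]
Final RIGHT: [golf, bravo, bravo, alpha, golf, bravo]
i=0: L=echo, R=golf=BASE -> take LEFT -> echo
i=1: BASE=foxtrot L=charlie R=bravo all differ -> CONFLICT
i=2: L=alpha=BASE, R=bravo -> take RIGHT -> bravo
i=3: L=alpha R=alpha -> agree -> alpha
i=4: L=golf R=golf -> agree -> golf
i=5: L=bravo R=bravo -> agree -> bravo

Answer: echo
<<<<<<< LEFT
charlie
=======
bravo
>>>>>>> RIGHT
bravo
alpha
golf
bravo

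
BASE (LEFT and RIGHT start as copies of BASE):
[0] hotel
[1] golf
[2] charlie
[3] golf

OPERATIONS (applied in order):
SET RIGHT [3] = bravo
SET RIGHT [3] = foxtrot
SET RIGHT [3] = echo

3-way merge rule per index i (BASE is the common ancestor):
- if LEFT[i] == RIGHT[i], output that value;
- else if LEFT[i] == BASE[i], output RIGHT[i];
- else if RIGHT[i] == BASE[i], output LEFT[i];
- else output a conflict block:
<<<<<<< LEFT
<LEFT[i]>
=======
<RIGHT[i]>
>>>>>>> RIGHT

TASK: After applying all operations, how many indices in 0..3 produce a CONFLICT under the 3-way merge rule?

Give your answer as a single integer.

Final LEFT:  [hotel, golf, charlie, golf]
Final RIGHT: [hotel, golf, charlie, echo]
i=0: L=hotel R=hotel -> agree -> hotel
i=1: L=golf R=golf -> agree -> golf
i=2: L=charlie R=charlie -> agree -> charlie
i=3: L=golf=BASE, R=echo -> take RIGHT -> echo
Conflict count: 0

Answer: 0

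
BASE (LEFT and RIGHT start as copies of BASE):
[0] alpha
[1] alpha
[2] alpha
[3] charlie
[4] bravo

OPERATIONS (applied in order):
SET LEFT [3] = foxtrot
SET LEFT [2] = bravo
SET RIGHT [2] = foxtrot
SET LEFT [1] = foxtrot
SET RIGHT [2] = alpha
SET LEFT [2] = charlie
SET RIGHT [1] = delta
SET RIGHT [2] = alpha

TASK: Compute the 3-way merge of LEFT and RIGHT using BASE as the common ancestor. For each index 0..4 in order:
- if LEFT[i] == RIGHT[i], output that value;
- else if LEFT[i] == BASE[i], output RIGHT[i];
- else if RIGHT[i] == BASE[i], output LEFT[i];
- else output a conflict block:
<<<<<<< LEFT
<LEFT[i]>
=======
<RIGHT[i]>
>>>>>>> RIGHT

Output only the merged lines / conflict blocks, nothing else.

Final LEFT:  [alpha, foxtrot, charlie, foxtrot, bravo]
Final RIGHT: [alpha, delta, alpha, charlie, bravo]
i=0: L=alpha R=alpha -> agree -> alpha
i=1: BASE=alpha L=foxtrot R=delta all differ -> CONFLICT
i=2: L=charlie, R=alpha=BASE -> take LEFT -> charlie
i=3: L=foxtrot, R=charlie=BASE -> take LEFT -> foxtrot
i=4: L=bravo R=bravo -> agree -> bravo

Answer: alpha
<<<<<<< LEFT
foxtrot
=======
delta
>>>>>>> RIGHT
charlie
foxtrot
bravo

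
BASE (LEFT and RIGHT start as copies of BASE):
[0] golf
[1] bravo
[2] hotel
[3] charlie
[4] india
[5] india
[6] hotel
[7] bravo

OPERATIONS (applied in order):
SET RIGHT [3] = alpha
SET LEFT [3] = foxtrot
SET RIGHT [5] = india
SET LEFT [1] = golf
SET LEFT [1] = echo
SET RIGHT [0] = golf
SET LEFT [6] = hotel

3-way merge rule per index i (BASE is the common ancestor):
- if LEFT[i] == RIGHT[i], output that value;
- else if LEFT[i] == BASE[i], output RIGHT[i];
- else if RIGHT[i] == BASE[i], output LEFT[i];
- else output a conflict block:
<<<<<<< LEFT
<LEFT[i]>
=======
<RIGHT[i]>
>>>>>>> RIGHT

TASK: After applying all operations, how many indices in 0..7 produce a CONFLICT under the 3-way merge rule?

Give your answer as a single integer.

Answer: 1

Derivation:
Final LEFT:  [golf, echo, hotel, foxtrot, india, india, hotel, bravo]
Final RIGHT: [golf, bravo, hotel, alpha, india, india, hotel, bravo]
i=0: L=golf R=golf -> agree -> golf
i=1: L=echo, R=bravo=BASE -> take LEFT -> echo
i=2: L=hotel R=hotel -> agree -> hotel
i=3: BASE=charlie L=foxtrot R=alpha all differ -> CONFLICT
i=4: L=india R=india -> agree -> india
i=5: L=india R=india -> agree -> india
i=6: L=hotel R=hotel -> agree -> hotel
i=7: L=bravo R=bravo -> agree -> bravo
Conflict count: 1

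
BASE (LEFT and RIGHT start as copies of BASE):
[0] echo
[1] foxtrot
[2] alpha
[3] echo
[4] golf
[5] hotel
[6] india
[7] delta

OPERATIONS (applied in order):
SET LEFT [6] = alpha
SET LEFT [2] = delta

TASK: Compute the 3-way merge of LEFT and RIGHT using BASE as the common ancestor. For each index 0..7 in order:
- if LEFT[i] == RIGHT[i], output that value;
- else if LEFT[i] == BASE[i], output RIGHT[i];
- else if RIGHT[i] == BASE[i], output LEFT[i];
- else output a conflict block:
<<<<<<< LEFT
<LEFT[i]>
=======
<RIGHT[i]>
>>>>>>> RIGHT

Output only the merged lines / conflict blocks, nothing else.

Answer: echo
foxtrot
delta
echo
golf
hotel
alpha
delta

Derivation:
Final LEFT:  [echo, foxtrot, delta, echo, golf, hotel, alpha, delta]
Final RIGHT: [echo, foxtrot, alpha, echo, golf, hotel, india, delta]
i=0: L=echo R=echo -> agree -> echo
i=1: L=foxtrot R=foxtrot -> agree -> foxtrot
i=2: L=delta, R=alpha=BASE -> take LEFT -> delta
i=3: L=echo R=echo -> agree -> echo
i=4: L=golf R=golf -> agree -> golf
i=5: L=hotel R=hotel -> agree -> hotel
i=6: L=alpha, R=india=BASE -> take LEFT -> alpha
i=7: L=delta R=delta -> agree -> delta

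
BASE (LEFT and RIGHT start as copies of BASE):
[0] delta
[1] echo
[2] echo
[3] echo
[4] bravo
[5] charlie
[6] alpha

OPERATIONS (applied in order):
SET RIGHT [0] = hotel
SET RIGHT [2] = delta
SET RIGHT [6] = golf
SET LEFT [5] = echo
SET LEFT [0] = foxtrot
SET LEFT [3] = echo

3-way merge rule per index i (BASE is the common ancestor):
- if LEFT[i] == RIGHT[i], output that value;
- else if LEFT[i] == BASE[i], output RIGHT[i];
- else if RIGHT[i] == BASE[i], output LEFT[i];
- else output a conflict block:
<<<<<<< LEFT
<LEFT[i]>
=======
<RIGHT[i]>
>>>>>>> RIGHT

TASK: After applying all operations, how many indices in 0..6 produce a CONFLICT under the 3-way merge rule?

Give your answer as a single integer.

Answer: 1

Derivation:
Final LEFT:  [foxtrot, echo, echo, echo, bravo, echo, alpha]
Final RIGHT: [hotel, echo, delta, echo, bravo, charlie, golf]
i=0: BASE=delta L=foxtrot R=hotel all differ -> CONFLICT
i=1: L=echo R=echo -> agree -> echo
i=2: L=echo=BASE, R=delta -> take RIGHT -> delta
i=3: L=echo R=echo -> agree -> echo
i=4: L=bravo R=bravo -> agree -> bravo
i=5: L=echo, R=charlie=BASE -> take LEFT -> echo
i=6: L=alpha=BASE, R=golf -> take RIGHT -> golf
Conflict count: 1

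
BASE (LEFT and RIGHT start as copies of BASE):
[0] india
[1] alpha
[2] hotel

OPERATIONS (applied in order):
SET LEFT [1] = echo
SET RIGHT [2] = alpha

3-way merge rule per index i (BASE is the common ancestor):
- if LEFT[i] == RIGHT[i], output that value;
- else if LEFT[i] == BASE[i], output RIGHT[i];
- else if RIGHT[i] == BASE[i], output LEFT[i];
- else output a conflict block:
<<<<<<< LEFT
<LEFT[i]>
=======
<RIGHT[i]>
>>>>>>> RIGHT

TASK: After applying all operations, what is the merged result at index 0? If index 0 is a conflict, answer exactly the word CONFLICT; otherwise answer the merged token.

Final LEFT:  [india, echo, hotel]
Final RIGHT: [india, alpha, alpha]
i=0: L=india R=india -> agree -> india
i=1: L=echo, R=alpha=BASE -> take LEFT -> echo
i=2: L=hotel=BASE, R=alpha -> take RIGHT -> alpha
Index 0 -> india

Answer: india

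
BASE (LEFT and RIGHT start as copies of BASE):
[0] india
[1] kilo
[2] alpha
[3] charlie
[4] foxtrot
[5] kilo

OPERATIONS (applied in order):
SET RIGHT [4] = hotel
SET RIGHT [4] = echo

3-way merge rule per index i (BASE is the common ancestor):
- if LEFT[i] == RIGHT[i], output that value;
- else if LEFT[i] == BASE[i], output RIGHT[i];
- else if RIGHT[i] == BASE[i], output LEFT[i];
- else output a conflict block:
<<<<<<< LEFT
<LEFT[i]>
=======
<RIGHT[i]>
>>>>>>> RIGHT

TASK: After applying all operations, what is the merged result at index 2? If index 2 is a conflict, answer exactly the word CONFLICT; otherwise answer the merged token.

Answer: alpha

Derivation:
Final LEFT:  [india, kilo, alpha, charlie, foxtrot, kilo]
Final RIGHT: [india, kilo, alpha, charlie, echo, kilo]
i=0: L=india R=india -> agree -> india
i=1: L=kilo R=kilo -> agree -> kilo
i=2: L=alpha R=alpha -> agree -> alpha
i=3: L=charlie R=charlie -> agree -> charlie
i=4: L=foxtrot=BASE, R=echo -> take RIGHT -> echo
i=5: L=kilo R=kilo -> agree -> kilo
Index 2 -> alpha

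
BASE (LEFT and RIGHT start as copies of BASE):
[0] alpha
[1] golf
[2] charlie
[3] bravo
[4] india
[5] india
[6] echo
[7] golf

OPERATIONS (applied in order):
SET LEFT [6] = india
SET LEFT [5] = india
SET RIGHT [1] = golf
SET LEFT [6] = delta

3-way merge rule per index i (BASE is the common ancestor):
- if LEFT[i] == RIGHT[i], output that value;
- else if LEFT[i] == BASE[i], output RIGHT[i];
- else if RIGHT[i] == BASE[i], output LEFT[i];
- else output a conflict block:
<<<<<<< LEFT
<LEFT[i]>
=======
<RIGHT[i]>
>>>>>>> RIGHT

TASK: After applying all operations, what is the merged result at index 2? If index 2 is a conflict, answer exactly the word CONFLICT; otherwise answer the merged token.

Answer: charlie

Derivation:
Final LEFT:  [alpha, golf, charlie, bravo, india, india, delta, golf]
Final RIGHT: [alpha, golf, charlie, bravo, india, india, echo, golf]
i=0: L=alpha R=alpha -> agree -> alpha
i=1: L=golf R=golf -> agree -> golf
i=2: L=charlie R=charlie -> agree -> charlie
i=3: L=bravo R=bravo -> agree -> bravo
i=4: L=india R=india -> agree -> india
i=5: L=india R=india -> agree -> india
i=6: L=delta, R=echo=BASE -> take LEFT -> delta
i=7: L=golf R=golf -> agree -> golf
Index 2 -> charlie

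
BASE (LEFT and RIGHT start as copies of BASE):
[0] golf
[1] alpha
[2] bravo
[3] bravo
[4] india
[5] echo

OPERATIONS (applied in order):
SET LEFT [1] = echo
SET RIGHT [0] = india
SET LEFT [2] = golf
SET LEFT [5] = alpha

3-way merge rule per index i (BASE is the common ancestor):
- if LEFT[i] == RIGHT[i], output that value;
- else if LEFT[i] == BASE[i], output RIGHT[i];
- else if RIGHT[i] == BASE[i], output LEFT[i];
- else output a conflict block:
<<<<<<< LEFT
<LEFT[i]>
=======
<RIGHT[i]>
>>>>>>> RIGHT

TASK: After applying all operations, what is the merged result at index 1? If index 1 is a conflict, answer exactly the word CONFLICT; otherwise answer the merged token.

Final LEFT:  [golf, echo, golf, bravo, india, alpha]
Final RIGHT: [india, alpha, bravo, bravo, india, echo]
i=0: L=golf=BASE, R=india -> take RIGHT -> india
i=1: L=echo, R=alpha=BASE -> take LEFT -> echo
i=2: L=golf, R=bravo=BASE -> take LEFT -> golf
i=3: L=bravo R=bravo -> agree -> bravo
i=4: L=india R=india -> agree -> india
i=5: L=alpha, R=echo=BASE -> take LEFT -> alpha
Index 1 -> echo

Answer: echo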